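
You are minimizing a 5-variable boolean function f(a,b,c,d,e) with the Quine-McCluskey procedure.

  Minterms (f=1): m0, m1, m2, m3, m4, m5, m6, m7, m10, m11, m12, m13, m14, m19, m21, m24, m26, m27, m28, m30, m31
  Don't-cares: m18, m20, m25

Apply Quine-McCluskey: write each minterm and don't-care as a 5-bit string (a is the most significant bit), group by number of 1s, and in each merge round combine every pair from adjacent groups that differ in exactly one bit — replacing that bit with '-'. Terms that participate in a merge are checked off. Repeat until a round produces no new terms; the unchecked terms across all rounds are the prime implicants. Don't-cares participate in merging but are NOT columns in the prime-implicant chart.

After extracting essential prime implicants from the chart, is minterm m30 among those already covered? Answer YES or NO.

YES

size-2^0 implicants → 00000(✓)  00001(✓)  00010(✓)  00011(✓)  00100(✓)  00101(✓)  00110(✓)  00111(✓)  01010(✓)  01011(✓)  01100(✓)  01101(✓)  01110(✓)  10010(✓)  10011(✓)  10100(✓)  10101(✓)  11000(✓)  11001(✓)  11010(✓)  11011(✓)  11100(✓)  11110(✓)  11111(✓)
size-2^1 implicants → -0010(✓)  -0011(✓)  -0100(✓)  -0101(✓)  -1010(✓)  -1011(✓)  -1100(✓)  -1110(✓)  0-010(✓)  0-011(✓)  0-100(✓)  0-101(✓)  0-110(✓)  00-00(✓)  00-01(✓)  00-10(✓)  00-11(✓)  000-0(✓)  000-1(✓)  0000-(✓)  0001-(✓)  001-0(✓)  001-1(✓)  0010-(✓)  0011-(✓)  01-10(✓)  0101-(✓)  011-0(✓)  0110-(✓)  1-010(✓)  1-011(✓)  1-100(✓)  1001-(✓)  1010-(✓)  11-00(✓)  11-10(✓)  11-11(✓)  110-0(✓)  110-1(✓)  1100-(✓)  1101-(✓)  111-0(✓)  1111-(✓)
size-2^2 implicants → --010(✓)  --011(✓)  --100  -001-(✓)  -010-  -1-10  -101-(✓)  -11-0  0--10  0-01-(✓)  0-1-0  0-10-  00--0(✓)  00--1(✓)  00-0-(✓)  00-1-(✓)  000--(✓)  001--(✓)  1-01-(✓)  11--0  11-1-  110--
size-2^3 implicants → --01-  00---
Unchecked terms (primes): --01-, --100, -010-, -1-10, -11-0, 0--10, 0-1-0, 0-10-, 00---, 11--0, 11-1-, 110--
Minterm coverage:
  m0 ⊆ 00--- [E]
  m1 ⊆ 00--- [E]
  m2 ⊆ --01-,0--10,00---
  m3 ⊆ --01-,00---
  m4 ⊆ --100,-010-,0-1-0,0-10-,00---
  m5 ⊆ -010-,0-10-,00---
  m6 ⊆ 0--10,0-1-0,00---
  m7 ⊆ 00--- [E]
  m10 ⊆ --01-,-1-10,0--10
  m11 ⊆ --01- [E]
  m12 ⊆ --100,-11-0,0-1-0,0-10-
  m13 ⊆ 0-10- [E]
  m14 ⊆ -1-10,-11-0,0--10,0-1-0
  m19 ⊆ --01- [E]
  m21 ⊆ -010- [E]
  m24 ⊆ 11--0,110--
  m26 ⊆ --01-,-1-10,11--0,11-1-,110--
  m27 ⊆ --01-,11-1-,110--
  m28 ⊆ --100,-11-0,11--0
  m30 ⊆ -1-10,-11-0,11--0,11-1-
  m31 ⊆ 11-1- [E]
E = {--01-, -010-, 0-10-, 00---, 11-1-}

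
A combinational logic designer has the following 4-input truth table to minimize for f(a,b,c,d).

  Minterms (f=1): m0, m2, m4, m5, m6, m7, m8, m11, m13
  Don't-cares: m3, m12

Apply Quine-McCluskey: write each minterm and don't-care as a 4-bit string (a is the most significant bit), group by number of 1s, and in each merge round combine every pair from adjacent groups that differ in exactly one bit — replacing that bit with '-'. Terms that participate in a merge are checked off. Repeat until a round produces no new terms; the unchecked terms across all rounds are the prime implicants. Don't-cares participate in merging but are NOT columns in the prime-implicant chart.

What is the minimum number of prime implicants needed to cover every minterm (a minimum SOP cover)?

Round 0: 0000✓ 0010✓ 0011✓ 0100✓ 0101✓ 0110✓ 0111✓ 1000✓ 1011✓ 1100✓ 1101✓
Round 1: -000✓ -011 -100✓ -101✓ 0-00✓ 0-10✓ 0-11✓ 00-0✓ 001-✓ 01-0✓ 01-1✓ 010-✓ 011-✓ 1-00✓ 110-✓
Round 2: --00 -10- 0--0 0-1- 01--
PIs = {--00, -011, -10-, 0--0, 0-1-, 01--}
Coverage chart:
  m0: --00,0--0
  m2: 0--0,0-1-
  m4: --00,-10-,0--0,01--
  m5: -10-,01--
  m6: 0--0,0-1-,01--
  m7: 0-1-,01--
  m8: --00 ←essential
  m11: -011 ←essential
  m13: -10- ←essential
Essential: --00, -011, -10-
Petrick residual → 0-1-
Min cover (4 terms): c'd' + b'cd + bc' + a'c

4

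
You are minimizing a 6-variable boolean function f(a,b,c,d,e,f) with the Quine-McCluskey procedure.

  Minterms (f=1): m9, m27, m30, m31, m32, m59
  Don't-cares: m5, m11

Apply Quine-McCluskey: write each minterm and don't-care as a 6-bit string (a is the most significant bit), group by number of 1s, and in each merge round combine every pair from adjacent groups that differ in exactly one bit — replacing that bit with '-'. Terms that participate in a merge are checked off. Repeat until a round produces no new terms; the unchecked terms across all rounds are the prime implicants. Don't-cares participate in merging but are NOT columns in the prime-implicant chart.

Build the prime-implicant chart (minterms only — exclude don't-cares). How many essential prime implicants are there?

4

Round 0: 000101 001001✓ 001011✓ 011011✓ 011110✓ 011111✓ 100000 111011✓
Round 1: -11011 0-1011 0010-1 011-11 01111-
PIs = {-11011, 0-1011, 000101, 0010-1, 011-11, 01111-, 100000}
Coverage chart:
  m9: 0010-1 ←essential
  m27: -11011,0-1011,011-11
  m30: 01111- ←essential
  m31: 011-11,01111-
  m32: 100000 ←essential
  m59: -11011 ←essential
Essential: -11011, 0010-1, 01111-, 100000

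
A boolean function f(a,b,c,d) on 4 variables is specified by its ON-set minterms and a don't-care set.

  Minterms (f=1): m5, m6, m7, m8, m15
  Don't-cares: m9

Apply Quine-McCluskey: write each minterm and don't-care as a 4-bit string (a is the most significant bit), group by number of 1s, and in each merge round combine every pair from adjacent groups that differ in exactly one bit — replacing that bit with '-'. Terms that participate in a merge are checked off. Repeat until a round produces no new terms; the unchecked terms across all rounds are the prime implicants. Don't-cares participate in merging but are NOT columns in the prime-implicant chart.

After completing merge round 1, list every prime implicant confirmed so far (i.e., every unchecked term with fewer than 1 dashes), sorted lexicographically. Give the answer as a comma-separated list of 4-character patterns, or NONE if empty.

NONE

size-2^0 implicants → 0101(✓)  0110(✓)  0111(✓)  1000(✓)  1001(✓)  1111(✓)
size-2^1 implicants → -111  01-1  011-  100-
Unchecked terms (primes): -111, 01-1, 011-, 100-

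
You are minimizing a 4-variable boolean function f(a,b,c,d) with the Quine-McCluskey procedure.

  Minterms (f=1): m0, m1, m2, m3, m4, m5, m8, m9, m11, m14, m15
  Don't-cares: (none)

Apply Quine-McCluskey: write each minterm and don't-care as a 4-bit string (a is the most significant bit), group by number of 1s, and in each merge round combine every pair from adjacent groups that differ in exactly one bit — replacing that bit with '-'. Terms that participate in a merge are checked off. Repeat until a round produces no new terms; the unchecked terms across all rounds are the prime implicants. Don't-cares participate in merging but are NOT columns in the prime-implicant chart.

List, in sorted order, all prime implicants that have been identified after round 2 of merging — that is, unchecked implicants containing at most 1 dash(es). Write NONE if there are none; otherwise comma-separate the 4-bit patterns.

1-11, 111-

Round 0: 0000✓ 0001✓ 0010✓ 0011✓ 0100✓ 0101✓ 1000✓ 1001✓ 1011✓ 1110✓ 1111✓
Round 1: -000✓ -001✓ -011✓ 0-00✓ 0-01✓ 00-0✓ 00-1✓ 000-✓ 001-✓ 010-✓ 1-11 10-1✓ 100-✓ 111-
Round 2: -0-1 -00- 0-0- 00--
PIs = {-0-1, -00-, 0-0-, 00--, 1-11, 111-}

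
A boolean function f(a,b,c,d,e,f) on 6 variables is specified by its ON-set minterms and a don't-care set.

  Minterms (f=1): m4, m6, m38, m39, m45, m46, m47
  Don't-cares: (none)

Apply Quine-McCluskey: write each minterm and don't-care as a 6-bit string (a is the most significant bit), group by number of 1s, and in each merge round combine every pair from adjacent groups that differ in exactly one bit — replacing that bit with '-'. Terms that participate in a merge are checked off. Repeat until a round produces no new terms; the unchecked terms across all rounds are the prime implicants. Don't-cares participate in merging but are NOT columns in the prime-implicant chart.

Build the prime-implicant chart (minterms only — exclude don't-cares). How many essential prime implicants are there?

3

Round 0: 000100✓ 000110✓ 100110✓ 100111✓ 101101✓ 101110✓ 101111✓
Round 1: -00110 0001-0 10-110✓ 10-111✓ 10011-✓ 1011-1 10111-✓
Round 2: 10-11-
PIs = {-00110, 0001-0, 10-11-, 1011-1}
Coverage chart:
  m4: 0001-0 ←essential
  m6: -00110,0001-0
  m38: -00110,10-11-
  m39: 10-11- ←essential
  m45: 1011-1 ←essential
  m46: 10-11- ←essential
  m47: 10-11-,1011-1
Essential: 0001-0, 10-11-, 1011-1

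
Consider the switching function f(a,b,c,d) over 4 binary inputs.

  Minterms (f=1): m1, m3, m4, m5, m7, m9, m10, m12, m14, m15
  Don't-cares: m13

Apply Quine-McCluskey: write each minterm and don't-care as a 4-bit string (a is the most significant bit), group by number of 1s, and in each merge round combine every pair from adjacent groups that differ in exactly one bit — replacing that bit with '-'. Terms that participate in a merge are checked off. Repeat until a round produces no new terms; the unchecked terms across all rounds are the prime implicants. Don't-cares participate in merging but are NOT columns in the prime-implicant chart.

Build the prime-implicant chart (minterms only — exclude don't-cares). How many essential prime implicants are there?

4

[col 0] 0001*, 0011*, 0100*, 0101*, 0111*, 1001*, 1010*, 1100*, 1101*, 1110*, 1111*
[col 1] -001*, -100*, -101*, -111*, 0-01*, 0-11*, 00-1*, 01-1*, 010-*, 1-01*, 1-10, 11-0*, 11-1*, 110-*, 111-*
[col 2] --01, -1-1, -10-, 0--1, 11--
Prime implicants: --01, -1-1, -10-, 0--1, 1-10, 11--
PI chart (minterm → PIs covering it):
  1 | --01,0--1
  3 | 0--1  (sole → essential)
  4 | -10-  (sole → essential)
  5 | --01,-1-1,-10-,0--1
  7 | -1-1,0--1
  9 | --01  (sole → essential)
  10 | 1-10  (sole → essential)
  12 | -10-,11--
  14 | 1-10,11--
  15 | -1-1,11--
Essential prime implicants: --01, -10-, 0--1, 1-10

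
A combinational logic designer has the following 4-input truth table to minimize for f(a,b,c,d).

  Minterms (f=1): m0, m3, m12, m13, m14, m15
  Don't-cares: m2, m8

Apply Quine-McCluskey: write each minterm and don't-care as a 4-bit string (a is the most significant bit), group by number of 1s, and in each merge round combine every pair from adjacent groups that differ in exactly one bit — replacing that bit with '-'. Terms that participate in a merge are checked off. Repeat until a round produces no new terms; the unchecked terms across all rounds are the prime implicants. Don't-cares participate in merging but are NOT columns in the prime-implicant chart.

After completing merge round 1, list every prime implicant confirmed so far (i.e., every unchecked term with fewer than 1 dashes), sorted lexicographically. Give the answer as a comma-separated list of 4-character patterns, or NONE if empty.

NONE

size-2^0 implicants → 0000(✓)  0010(✓)  0011(✓)  1000(✓)  1100(✓)  1101(✓)  1110(✓)  1111(✓)
size-2^1 implicants → -000  00-0  001-  1-00  11-0(✓)  11-1(✓)  110-(✓)  111-(✓)
size-2^2 implicants → 11--
Unchecked terms (primes): -000, 00-0, 001-, 1-00, 11--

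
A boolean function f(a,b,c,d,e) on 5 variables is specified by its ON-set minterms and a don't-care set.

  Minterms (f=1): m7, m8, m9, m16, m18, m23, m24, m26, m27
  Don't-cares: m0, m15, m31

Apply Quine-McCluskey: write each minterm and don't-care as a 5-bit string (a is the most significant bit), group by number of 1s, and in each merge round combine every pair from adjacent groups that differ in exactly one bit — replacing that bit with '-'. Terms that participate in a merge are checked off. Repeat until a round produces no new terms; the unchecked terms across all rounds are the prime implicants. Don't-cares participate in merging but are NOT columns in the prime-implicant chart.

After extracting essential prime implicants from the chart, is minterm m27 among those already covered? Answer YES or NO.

NO

[col 0] 00000*, 00111*, 01000*, 01001*, 01111*, 10000*, 10010*, 10111*, 11000*, 11010*, 11011*, 11111*
[col 1] -0000*, -0111*, -1000*, -1111*, 0-000*, 0-111*, 0100-, 1-000*, 1-010*, 1-111*, 100-0*, 11-11, 110-0*, 1101-
[col 2] --000, --111, 1-0-0
Prime implicants: --000, --111, 0100-, 1-0-0, 11-11, 1101-
PI chart (minterm → PIs covering it):
  7 | --111  (sole → essential)
  8 | --000,0100-
  9 | 0100-  (sole → essential)
  16 | --000,1-0-0
  18 | 1-0-0  (sole → essential)
  23 | --111  (sole → essential)
  24 | --000,1-0-0
  26 | 1-0-0,1101-
  27 | 11-11,1101-
Essential prime implicants: --111, 0100-, 1-0-0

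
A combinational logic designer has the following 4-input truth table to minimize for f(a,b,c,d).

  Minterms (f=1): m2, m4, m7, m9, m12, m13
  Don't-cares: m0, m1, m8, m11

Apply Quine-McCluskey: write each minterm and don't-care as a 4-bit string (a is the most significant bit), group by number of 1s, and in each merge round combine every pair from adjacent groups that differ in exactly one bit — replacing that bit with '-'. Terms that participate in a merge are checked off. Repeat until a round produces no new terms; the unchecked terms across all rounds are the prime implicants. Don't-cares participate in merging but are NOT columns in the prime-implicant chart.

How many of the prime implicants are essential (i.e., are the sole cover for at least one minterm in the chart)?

[col 0] 0000*, 0001*, 0010*, 0100*, 0111, 1000*, 1001*, 1011*, 1100*, 1101*
[col 1] -000*, -001*, -100*, 0-00*, 00-0, 000-*, 1-00*, 1-01*, 10-1, 100-*, 110-*
[col 2] --00, -00-, 1-0-
Prime implicants: --00, -00-, 00-0, 0111, 1-0-, 10-1
PI chart (minterm → PIs covering it):
  2 | 00-0  (sole → essential)
  4 | --00  (sole → essential)
  7 | 0111  (sole → essential)
  9 | -00-,1-0-,10-1
  12 | --00,1-0-
  13 | 1-0-  (sole → essential)
Essential prime implicants: --00, 00-0, 0111, 1-0-

4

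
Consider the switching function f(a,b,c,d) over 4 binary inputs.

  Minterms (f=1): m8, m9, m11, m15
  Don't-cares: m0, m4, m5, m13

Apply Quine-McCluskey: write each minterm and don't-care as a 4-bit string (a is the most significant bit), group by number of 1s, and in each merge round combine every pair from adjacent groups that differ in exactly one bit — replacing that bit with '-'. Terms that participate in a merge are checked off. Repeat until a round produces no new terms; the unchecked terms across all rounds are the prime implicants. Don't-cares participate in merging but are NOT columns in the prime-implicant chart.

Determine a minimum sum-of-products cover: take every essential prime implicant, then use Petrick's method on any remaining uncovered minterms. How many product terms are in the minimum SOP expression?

Round 0: 0000✓ 0100✓ 0101✓ 1000✓ 1001✓ 1011✓ 1101✓ 1111✓
Round 1: -000 -101 0-00 010- 1-01✓ 1-11✓ 10-1✓ 100- 11-1✓
Round 2: 1--1
PIs = {-000, -101, 0-00, 010-, 1--1, 100-}
Coverage chart:
  m8: -000,100-
  m9: 1--1,100-
  m11: 1--1 ←essential
  m15: 1--1 ←essential
Essential: 1--1
Petrick residual → -000
Min cover (2 terms): b'c'd' + ad

2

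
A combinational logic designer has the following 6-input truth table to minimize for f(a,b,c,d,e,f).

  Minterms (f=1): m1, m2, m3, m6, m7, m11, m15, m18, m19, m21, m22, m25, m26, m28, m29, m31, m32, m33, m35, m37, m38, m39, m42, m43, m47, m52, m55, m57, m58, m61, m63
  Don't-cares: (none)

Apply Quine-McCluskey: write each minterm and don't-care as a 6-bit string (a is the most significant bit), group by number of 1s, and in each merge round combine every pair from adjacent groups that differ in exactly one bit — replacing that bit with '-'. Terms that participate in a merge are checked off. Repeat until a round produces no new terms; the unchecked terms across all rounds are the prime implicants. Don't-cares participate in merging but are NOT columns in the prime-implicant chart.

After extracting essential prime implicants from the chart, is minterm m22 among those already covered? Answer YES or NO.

YES

size-2^0 implicants → 000001(✓)  000010(✓)  000011(✓)  000110(✓)  000111(✓)  001011(✓)  001111(✓)  010010(✓)  010011(✓)  010101(✓)  010110(✓)  011001(✓)  011010(✓)  011100(✓)  011101(✓)  011111(✓)  100000(✓)  100001(✓)  100011(✓)  100101(✓)  100110(✓)  100111(✓)  101010(✓)  101011(✓)  101111(✓)  110100  110111(✓)  111001(✓)  111010(✓)  111101(✓)  111111(✓)
size-2^1 implicants → -00001(✓)  -00011(✓)  -00110(✓)  -00111(✓)  -01011(✓)  -01111(✓)  -11001(✓)  -11010  -11101(✓)  -11111(✓)  0-0010(✓)  0-0011(✓)  0-0110(✓)  0-1111(✓)  00-011(✓)  00-111(✓)  000-10(✓)  000-11(✓)  0000-1(✓)  00001-(✓)  00011-(✓)  001-11(✓)  01-010  01-101  010-10(✓)  01001-(✓)  011-01(✓)  0111-1(✓)  01110-  1-0111(✓)  1-1010  1-1111(✓)  10-011(✓)  10-111(✓)  100-01(✓)  100-11(✓)  1000-1(✓)  10000-  1001-1(✓)  10011-(✓)  101-11(✓)  10101-  11-111(✓)  111-01(✓)  1111-1(✓)
size-2^2 implicants → --1111  -0-011(✓)  -0-111(✓)  -00-11(✓)  -000-1  -0011-  -01-11(✓)  -11-01  -111-1  0-0-10  0-001-  00--11(✓)  000-1-  1--111  10--11(✓)  100--1
size-2^3 implicants → -0--11
Unchecked terms (primes): --1111, -0--11, -000-1, -0011-, -11-01, -11010, -111-1, 0-0-10, 0-001-, 000-1-, 01-010, 01-101, 01110-, 1--111, 1-1010, 100--1, 10000-, 10101-, 110100
Minterm coverage:
  m1 ⊆ -000-1 [E]
  m2 ⊆ 0-0-10,0-001-,000-1-
  m3 ⊆ -0--11,-000-1,0-001-,000-1-
  m6 ⊆ -0011-,0-0-10,000-1-
  m7 ⊆ -0--11,-0011-,000-1-
  m11 ⊆ -0--11 [E]
  m15 ⊆ --1111,-0--11
  m18 ⊆ 0-0-10,0-001-,01-010
  m19 ⊆ 0-001- [E]
  m21 ⊆ 01-101 [E]
  m22 ⊆ 0-0-10 [E]
  m25 ⊆ -11-01 [E]
  m26 ⊆ -11010,01-010
  m28 ⊆ 01110- [E]
  m29 ⊆ -11-01,-111-1,01-101,01110-
  m31 ⊆ --1111,-111-1
  m32 ⊆ 10000- [E]
  m33 ⊆ -000-1,100--1,10000-
  m35 ⊆ -0--11,-000-1,100--1
  m37 ⊆ 100--1 [E]
  m38 ⊆ -0011- [E]
  m39 ⊆ -0--11,-0011-,1--111,100--1
  m42 ⊆ 1-1010,10101-
  m43 ⊆ -0--11,10101-
  m47 ⊆ --1111,-0--11,1--111
  m52 ⊆ 110100 [E]
  m55 ⊆ 1--111 [E]
  m57 ⊆ -11-01 [E]
  m58 ⊆ -11010,1-1010
  m61 ⊆ -11-01,-111-1
  m63 ⊆ --1111,-111-1,1--111
E = {-0--11, -000-1, -0011-, -11-01, 0-0-10, 0-001-, 01-101, 01110-, 1--111, 100--1, 10000-, 110100}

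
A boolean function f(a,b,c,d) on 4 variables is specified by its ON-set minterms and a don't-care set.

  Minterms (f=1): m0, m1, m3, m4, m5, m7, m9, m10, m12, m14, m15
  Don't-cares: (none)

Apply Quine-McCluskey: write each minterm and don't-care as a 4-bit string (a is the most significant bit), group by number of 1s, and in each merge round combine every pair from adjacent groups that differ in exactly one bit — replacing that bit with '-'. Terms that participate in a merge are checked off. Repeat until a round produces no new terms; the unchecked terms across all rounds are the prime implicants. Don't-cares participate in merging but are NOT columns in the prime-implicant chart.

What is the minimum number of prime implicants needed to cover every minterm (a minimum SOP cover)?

6

size-2^0 implicants → 0000(✓)  0001(✓)  0011(✓)  0100(✓)  0101(✓)  0111(✓)  1001(✓)  1010(✓)  1100(✓)  1110(✓)  1111(✓)
size-2^1 implicants → -001  -100  -111  0-00(✓)  0-01(✓)  0-11(✓)  00-1(✓)  000-(✓)  01-1(✓)  010-(✓)  1-10  11-0  111-
size-2^2 implicants → 0--1  0-0-
Unchecked terms (primes): -001, -100, -111, 0--1, 0-0-, 1-10, 11-0, 111-
Minterm coverage:
  m0 ⊆ 0-0- [E]
  m1 ⊆ -001,0--1,0-0-
  m3 ⊆ 0--1 [E]
  m4 ⊆ -100,0-0-
  m5 ⊆ 0--1,0-0-
  m7 ⊆ -111,0--1
  m9 ⊆ -001 [E]
  m10 ⊆ 1-10 [E]
  m12 ⊆ -100,11-0
  m14 ⊆ 1-10,11-0,111-
  m15 ⊆ -111,111-
E = {-001, 0--1, 0-0-, 1-10}
Petrick residual → -100, -111
Cover = b'c'd + bc'd' + bcd + a'd + a'c' + acd'  |cover|=6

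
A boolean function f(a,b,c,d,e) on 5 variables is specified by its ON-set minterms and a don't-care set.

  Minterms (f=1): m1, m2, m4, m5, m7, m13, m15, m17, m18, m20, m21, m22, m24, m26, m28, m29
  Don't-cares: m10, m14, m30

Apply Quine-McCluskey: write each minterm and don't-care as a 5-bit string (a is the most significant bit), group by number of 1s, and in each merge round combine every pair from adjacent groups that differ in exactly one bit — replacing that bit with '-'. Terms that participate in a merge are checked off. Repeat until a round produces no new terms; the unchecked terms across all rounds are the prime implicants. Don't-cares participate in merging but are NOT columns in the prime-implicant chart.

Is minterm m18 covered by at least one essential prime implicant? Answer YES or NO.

YES

size-2^0 implicants → 00001(✓)  00010(✓)  00100(✓)  00101(✓)  00111(✓)  01010(✓)  01101(✓)  01110(✓)  01111(✓)  10001(✓)  10010(✓)  10100(✓)  10101(✓)  10110(✓)  11000(✓)  11010(✓)  11100(✓)  11101(✓)  11110(✓)
size-2^1 implicants → -0001(✓)  -0010(✓)  -0100(✓)  -0101(✓)  -1010(✓)  -1101(✓)  -1110(✓)  0-010(✓)  0-101(✓)  0-111(✓)  00-01(✓)  001-1(✓)  0010-(✓)  01-10(✓)  011-1(✓)  0111-  1-010(✓)  1-100(✓)  1-101(✓)  1-110(✓)  10-01(✓)  10-10(✓)  101-0(✓)  1010-(✓)  11-00(✓)  11-10(✓)  110-0(✓)  111-0(✓)  1110-(✓)
size-2^2 implicants → --010  --101  -0-01  -010-  -1-10  0-1-1  1--10  1-1-0  1-10-  11--0
Unchecked terms (primes): --010, --101, -0-01, -010-, -1-10, 0-1-1, 0111-, 1--10, 1-1-0, 1-10-, 11--0
Minterm coverage:
  m1 ⊆ -0-01 [E]
  m2 ⊆ --010 [E]
  m4 ⊆ -010- [E]
  m5 ⊆ --101,-0-01,-010-,0-1-1
  m7 ⊆ 0-1-1 [E]
  m13 ⊆ --101,0-1-1
  m15 ⊆ 0-1-1,0111-
  m17 ⊆ -0-01 [E]
  m18 ⊆ --010,1--10
  m20 ⊆ -010-,1-1-0,1-10-
  m21 ⊆ --101,-0-01,-010-,1-10-
  m22 ⊆ 1--10,1-1-0
  m24 ⊆ 11--0 [E]
  m26 ⊆ --010,-1-10,1--10,11--0
  m28 ⊆ 1-1-0,1-10-,11--0
  m29 ⊆ --101,1-10-
E = {--010, -0-01, -010-, 0-1-1, 11--0}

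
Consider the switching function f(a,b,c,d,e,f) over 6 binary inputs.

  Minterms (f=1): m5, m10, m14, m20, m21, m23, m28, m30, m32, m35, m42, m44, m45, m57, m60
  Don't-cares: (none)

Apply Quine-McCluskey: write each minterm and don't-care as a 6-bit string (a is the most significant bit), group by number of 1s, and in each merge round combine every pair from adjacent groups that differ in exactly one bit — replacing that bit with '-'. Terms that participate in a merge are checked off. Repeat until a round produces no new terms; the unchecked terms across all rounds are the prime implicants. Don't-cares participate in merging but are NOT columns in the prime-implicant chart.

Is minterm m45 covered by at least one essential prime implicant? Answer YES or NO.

size-2^0 implicants → 000101(✓)  001010(✓)  001110(✓)  010100(✓)  010101(✓)  010111(✓)  011100(✓)  011110(✓)  100000  100011  101010(✓)  101100(✓)  101101(✓)  111001  111100(✓)
size-2^1 implicants → -01010  -11100  0-0101  0-1110  001-10  01-100  0101-1  01010-  0111-0  1-1100  10110-
Unchecked terms (primes): -01010, -11100, 0-0101, 0-1110, 001-10, 01-100, 0101-1, 01010-, 0111-0, 1-1100, 100000, 100011, 10110-, 111001
Minterm coverage:
  m5 ⊆ 0-0101 [E]
  m10 ⊆ -01010,001-10
  m14 ⊆ 0-1110,001-10
  m20 ⊆ 01-100,01010-
  m21 ⊆ 0-0101,0101-1,01010-
  m23 ⊆ 0101-1 [E]
  m28 ⊆ -11100,01-100,0111-0
  m30 ⊆ 0-1110,0111-0
  m32 ⊆ 100000 [E]
  m35 ⊆ 100011 [E]
  m42 ⊆ -01010 [E]
  m44 ⊆ 1-1100,10110-
  m45 ⊆ 10110- [E]
  m57 ⊆ 111001 [E]
  m60 ⊆ -11100,1-1100
E = {-01010, 0-0101, 0101-1, 100000, 100011, 10110-, 111001}

YES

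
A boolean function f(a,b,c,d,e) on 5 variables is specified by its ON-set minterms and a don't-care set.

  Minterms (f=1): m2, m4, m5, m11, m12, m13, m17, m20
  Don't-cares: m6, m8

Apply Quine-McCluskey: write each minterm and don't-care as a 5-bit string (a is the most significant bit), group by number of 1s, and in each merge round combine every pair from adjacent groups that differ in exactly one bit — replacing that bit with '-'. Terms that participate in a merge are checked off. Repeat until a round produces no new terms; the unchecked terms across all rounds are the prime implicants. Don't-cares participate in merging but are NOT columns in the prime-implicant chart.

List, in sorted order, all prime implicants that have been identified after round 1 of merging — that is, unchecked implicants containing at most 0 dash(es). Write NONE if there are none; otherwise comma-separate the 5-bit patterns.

01011, 10001

Round 0: 00010✓ 00100✓ 00101✓ 00110✓ 01000✓ 01011 01100✓ 01101✓ 10001 10100✓
Round 1: -0100 0-100✓ 0-101✓ 00-10 001-0 0010-✓ 01-00 0110-✓
Round 2: 0-10-
PIs = {-0100, 0-10-, 00-10, 001-0, 01-00, 01011, 10001}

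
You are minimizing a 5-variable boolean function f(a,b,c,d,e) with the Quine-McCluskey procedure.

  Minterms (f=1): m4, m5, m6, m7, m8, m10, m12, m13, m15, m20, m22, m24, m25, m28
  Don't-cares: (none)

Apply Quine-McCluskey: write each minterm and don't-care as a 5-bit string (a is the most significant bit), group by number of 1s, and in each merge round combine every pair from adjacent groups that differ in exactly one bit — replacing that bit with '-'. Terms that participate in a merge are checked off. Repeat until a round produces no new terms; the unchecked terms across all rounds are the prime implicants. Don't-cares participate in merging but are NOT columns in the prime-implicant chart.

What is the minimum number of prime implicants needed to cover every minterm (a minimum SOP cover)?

Round 0: 00100✓ 00101✓ 00110✓ 00111✓ 01000✓ 01010✓ 01100✓ 01101✓ 01111✓ 10100✓ 10110✓ 11000✓ 11001✓ 11100✓
Round 1: -0100✓ -0110✓ -1000✓ -1100✓ 0-100✓ 0-101✓ 0-111✓ 001-0✓ 001-1✓ 0010-✓ 0011-✓ 01-00✓ 010-0 011-1✓ 0110-✓ 1-100✓ 101-0✓ 11-00✓ 1100-
Round 2: --100 -01-0 -1-00 0-1-1 0-10- 001--
PIs = {--100, -01-0, -1-00, 0-1-1, 0-10-, 001--, 010-0, 1100-}
Coverage chart:
  m4: --100,-01-0,0-10-,001--
  m5: 0-1-1,0-10-,001--
  m6: -01-0,001--
  m7: 0-1-1,001--
  m8: -1-00,010-0
  m10: 010-0 ←essential
  m12: --100,-1-00,0-10-
  m13: 0-1-1,0-10-
  m15: 0-1-1 ←essential
  m20: --100,-01-0
  m22: -01-0 ←essential
  m24: -1-00,1100-
  m25: 1100- ←essential
  m28: --100,-1-00
Essential: -01-0, 0-1-1, 010-0, 1100-
Petrick residual → --100
Min cover (5 terms): cd'e' + b'ce' + a'ce + a'bc'e' + abc'd'

5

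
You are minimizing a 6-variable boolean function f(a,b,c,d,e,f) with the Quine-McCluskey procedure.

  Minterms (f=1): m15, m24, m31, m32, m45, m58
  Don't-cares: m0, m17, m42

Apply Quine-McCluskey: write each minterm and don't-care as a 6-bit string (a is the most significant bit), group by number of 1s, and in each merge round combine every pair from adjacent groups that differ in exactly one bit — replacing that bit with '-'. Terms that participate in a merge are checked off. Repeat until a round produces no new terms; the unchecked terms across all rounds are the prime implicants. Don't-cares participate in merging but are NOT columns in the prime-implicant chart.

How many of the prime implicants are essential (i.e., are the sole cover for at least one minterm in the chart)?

[col 0] 000000*, 001111*, 010001, 011000, 011111*, 100000*, 101010*, 101101, 111010*
[col 1] -00000, 0-1111, 1-1010
Prime implicants: -00000, 0-1111, 010001, 011000, 1-1010, 101101
PI chart (minterm → PIs covering it):
  15 | 0-1111  (sole → essential)
  24 | 011000  (sole → essential)
  31 | 0-1111  (sole → essential)
  32 | -00000  (sole → essential)
  45 | 101101  (sole → essential)
  58 | 1-1010  (sole → essential)
Essential prime implicants: -00000, 0-1111, 011000, 1-1010, 101101

5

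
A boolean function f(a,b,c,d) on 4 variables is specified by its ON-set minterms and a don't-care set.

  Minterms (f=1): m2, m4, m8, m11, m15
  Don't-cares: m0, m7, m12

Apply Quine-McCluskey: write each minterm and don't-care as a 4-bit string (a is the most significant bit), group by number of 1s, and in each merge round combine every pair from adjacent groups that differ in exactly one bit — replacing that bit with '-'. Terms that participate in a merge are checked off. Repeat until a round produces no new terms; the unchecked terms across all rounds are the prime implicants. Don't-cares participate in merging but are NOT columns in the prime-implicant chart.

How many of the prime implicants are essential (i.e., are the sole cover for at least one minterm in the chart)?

size-2^0 implicants → 0000(✓)  0010(✓)  0100(✓)  0111(✓)  1000(✓)  1011(✓)  1100(✓)  1111(✓)
size-2^1 implicants → -000(✓)  -100(✓)  -111  0-00(✓)  00-0  1-00(✓)  1-11
size-2^2 implicants → --00
Unchecked terms (primes): --00, -111, 00-0, 1-11
Minterm coverage:
  m2 ⊆ 00-0 [E]
  m4 ⊆ --00 [E]
  m8 ⊆ --00 [E]
  m11 ⊆ 1-11 [E]
  m15 ⊆ -111,1-11
E = {--00, 00-0, 1-11}

3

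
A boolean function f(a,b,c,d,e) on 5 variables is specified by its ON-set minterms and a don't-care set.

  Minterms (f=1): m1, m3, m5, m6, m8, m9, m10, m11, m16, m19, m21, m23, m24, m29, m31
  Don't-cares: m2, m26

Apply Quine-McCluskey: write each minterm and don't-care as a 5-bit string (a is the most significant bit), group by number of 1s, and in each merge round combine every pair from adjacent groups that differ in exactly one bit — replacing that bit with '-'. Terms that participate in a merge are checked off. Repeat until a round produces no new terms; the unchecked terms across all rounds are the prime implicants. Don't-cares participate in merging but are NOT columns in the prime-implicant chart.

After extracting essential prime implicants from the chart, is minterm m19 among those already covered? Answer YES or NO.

NO

[col 0] 00001*, 00010*, 00011*, 00101*, 00110*, 01000*, 01001*, 01010*, 01011*, 10000*, 10011*, 10101*, 10111*, 11000*, 11010*, 11101*, 11111*
[col 1] -0011, -0101, -1000*, -1010*, 0-001*, 0-010*, 0-011*, 00-01, 00-10, 000-1*, 0001-*, 010-0*, 010-1*, 0100-*, 0101-*, 1-000, 1-101*, 1-111*, 10-11, 101-1*, 110-0*, 111-1*
[col 2] -10-0, 0-0-1, 0-01-, 010--, 1-1-1
Prime implicants: -0011, -0101, -10-0, 0-0-1, 0-01-, 00-01, 00-10, 010--, 1-000, 1-1-1, 10-11
PI chart (minterm → PIs covering it):
  1 | 0-0-1,00-01
  3 | -0011,0-0-1,0-01-
  5 | -0101,00-01
  6 | 00-10  (sole → essential)
  8 | -10-0,010--
  9 | 0-0-1,010--
  10 | -10-0,0-01-,010--
  11 | 0-0-1,0-01-,010--
  16 | 1-000  (sole → essential)
  19 | -0011,10-11
  21 | -0101,1-1-1
  23 | 1-1-1,10-11
  24 | -10-0,1-000
  29 | 1-1-1  (sole → essential)
  31 | 1-1-1  (sole → essential)
Essential prime implicants: 00-10, 1-000, 1-1-1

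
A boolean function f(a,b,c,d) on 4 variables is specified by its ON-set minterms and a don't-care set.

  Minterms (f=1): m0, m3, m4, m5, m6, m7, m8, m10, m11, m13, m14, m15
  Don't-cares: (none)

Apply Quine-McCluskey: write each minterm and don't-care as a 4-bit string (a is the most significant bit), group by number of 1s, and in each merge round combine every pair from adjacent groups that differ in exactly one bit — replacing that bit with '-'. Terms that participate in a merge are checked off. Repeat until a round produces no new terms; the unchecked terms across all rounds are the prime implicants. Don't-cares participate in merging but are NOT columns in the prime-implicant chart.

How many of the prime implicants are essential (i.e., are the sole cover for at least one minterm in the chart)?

[col 0] 0000*, 0011*, 0100*, 0101*, 0110*, 0111*, 1000*, 1010*, 1011*, 1101*, 1110*, 1111*
[col 1] -000, -011*, -101*, -110*, -111*, 0-00, 0-11*, 01-0*, 01-1*, 010-*, 011-*, 1-10*, 1-11*, 10-0, 101-*, 11-1*, 111-*
[col 2] --11, -1-1, -11-, 01--, 1-1-
Prime implicants: --11, -000, -1-1, -11-, 0-00, 01--, 1-1-, 10-0
PI chart (minterm → PIs covering it):
  0 | -000,0-00
  3 | --11  (sole → essential)
  4 | 0-00,01--
  5 | -1-1,01--
  6 | -11-,01--
  7 | --11,-1-1,-11-,01--
  8 | -000,10-0
  10 | 1-1-,10-0
  11 | --11,1-1-
  13 | -1-1  (sole → essential)
  14 | -11-,1-1-
  15 | --11,-1-1,-11-,1-1-
Essential prime implicants: --11, -1-1

2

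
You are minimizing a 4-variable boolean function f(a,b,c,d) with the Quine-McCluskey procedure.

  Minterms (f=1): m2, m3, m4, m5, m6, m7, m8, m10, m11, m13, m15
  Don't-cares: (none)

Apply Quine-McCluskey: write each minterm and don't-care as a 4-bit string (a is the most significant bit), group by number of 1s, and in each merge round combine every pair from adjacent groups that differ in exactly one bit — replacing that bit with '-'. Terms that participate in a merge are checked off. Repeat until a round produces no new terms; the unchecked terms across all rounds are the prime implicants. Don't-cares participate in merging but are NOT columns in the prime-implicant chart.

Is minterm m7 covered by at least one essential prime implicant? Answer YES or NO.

YES

Round 0: 0010✓ 0011✓ 0100✓ 0101✓ 0110✓ 0111✓ 1000✓ 1010✓ 1011✓ 1101✓ 1111✓
Round 1: -010✓ -011✓ -101✓ -111✓ 0-10✓ 0-11✓ 001-✓ 01-0✓ 01-1✓ 010-✓ 011-✓ 1-11✓ 10-0 101-✓ 11-1✓
Round 2: --11 -01- -1-1 0-1- 01--
PIs = {--11, -01-, -1-1, 0-1-, 01--, 10-0}
Coverage chart:
  m2: -01-,0-1-
  m3: --11,-01-,0-1-
  m4: 01-- ←essential
  m5: -1-1,01--
  m6: 0-1-,01--
  m7: --11,-1-1,0-1-,01--
  m8: 10-0 ←essential
  m10: -01-,10-0
  m11: --11,-01-
  m13: -1-1 ←essential
  m15: --11,-1-1
Essential: -1-1, 01--, 10-0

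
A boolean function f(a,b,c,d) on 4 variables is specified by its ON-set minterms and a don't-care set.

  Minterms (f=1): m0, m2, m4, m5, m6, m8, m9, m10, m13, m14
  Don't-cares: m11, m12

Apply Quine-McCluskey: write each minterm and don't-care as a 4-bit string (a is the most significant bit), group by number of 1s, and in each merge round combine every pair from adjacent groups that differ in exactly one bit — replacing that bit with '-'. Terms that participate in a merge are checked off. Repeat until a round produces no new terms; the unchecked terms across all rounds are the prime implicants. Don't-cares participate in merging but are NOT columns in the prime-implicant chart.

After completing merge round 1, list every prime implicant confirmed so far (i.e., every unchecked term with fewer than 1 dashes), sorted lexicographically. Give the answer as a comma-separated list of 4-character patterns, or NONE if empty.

NONE

size-2^0 implicants → 0000(✓)  0010(✓)  0100(✓)  0101(✓)  0110(✓)  1000(✓)  1001(✓)  1010(✓)  1011(✓)  1100(✓)  1101(✓)  1110(✓)
size-2^1 implicants → -000(✓)  -010(✓)  -100(✓)  -101(✓)  -110(✓)  0-00(✓)  0-10(✓)  00-0(✓)  01-0(✓)  010-(✓)  1-00(✓)  1-01(✓)  1-10(✓)  10-0(✓)  10-1(✓)  100-(✓)  101-(✓)  11-0(✓)  110-(✓)
size-2^2 implicants → --00(✓)  --10(✓)  -0-0(✓)  -1-0(✓)  -10-  0--0(✓)  1--0(✓)  1-0-  10--
size-2^3 implicants → ---0
Unchecked terms (primes): ---0, -10-, 1-0-, 10--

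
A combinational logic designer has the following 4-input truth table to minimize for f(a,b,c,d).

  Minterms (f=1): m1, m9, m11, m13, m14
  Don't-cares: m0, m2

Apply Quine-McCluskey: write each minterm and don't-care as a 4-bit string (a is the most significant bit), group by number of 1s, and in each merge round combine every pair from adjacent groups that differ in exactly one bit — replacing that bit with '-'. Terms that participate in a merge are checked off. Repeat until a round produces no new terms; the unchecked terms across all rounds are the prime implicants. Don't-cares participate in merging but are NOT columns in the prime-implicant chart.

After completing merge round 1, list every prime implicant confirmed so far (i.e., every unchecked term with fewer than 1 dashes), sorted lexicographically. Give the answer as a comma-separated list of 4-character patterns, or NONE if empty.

1110

size-2^0 implicants → 0000(✓)  0001(✓)  0010(✓)  1001(✓)  1011(✓)  1101(✓)  1110
size-2^1 implicants → -001  00-0  000-  1-01  10-1
Unchecked terms (primes): -001, 00-0, 000-, 1-01, 10-1, 1110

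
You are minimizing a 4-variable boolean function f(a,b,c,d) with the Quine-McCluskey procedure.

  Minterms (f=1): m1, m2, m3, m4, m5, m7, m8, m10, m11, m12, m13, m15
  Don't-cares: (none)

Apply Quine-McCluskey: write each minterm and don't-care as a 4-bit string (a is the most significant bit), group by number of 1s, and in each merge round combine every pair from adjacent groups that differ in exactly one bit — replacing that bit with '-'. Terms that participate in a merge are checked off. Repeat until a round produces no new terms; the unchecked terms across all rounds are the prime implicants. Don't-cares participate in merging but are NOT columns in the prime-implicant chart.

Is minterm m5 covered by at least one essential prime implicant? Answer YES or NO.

YES

[col 0] 0001*, 0010*, 0011*, 0100*, 0101*, 0111*, 1000*, 1010*, 1011*, 1100*, 1101*, 1111*
[col 1] -010*, -011*, -100*, -101*, -111*, 0-01*, 0-11*, 00-1*, 001-*, 01-1*, 010-*, 1-00, 1-11*, 10-0, 101-*, 11-1*, 110-*
[col 2] --11, -01-, -1-1, -10-, 0--1
Prime implicants: --11, -01-, -1-1, -10-, 0--1, 1-00, 10-0
PI chart (minterm → PIs covering it):
  1 | 0--1  (sole → essential)
  2 | -01-  (sole → essential)
  3 | --11,-01-,0--1
  4 | -10-  (sole → essential)
  5 | -1-1,-10-,0--1
  7 | --11,-1-1,0--1
  8 | 1-00,10-0
  10 | -01-,10-0
  11 | --11,-01-
  12 | -10-,1-00
  13 | -1-1,-10-
  15 | --11,-1-1
Essential prime implicants: -01-, -10-, 0--1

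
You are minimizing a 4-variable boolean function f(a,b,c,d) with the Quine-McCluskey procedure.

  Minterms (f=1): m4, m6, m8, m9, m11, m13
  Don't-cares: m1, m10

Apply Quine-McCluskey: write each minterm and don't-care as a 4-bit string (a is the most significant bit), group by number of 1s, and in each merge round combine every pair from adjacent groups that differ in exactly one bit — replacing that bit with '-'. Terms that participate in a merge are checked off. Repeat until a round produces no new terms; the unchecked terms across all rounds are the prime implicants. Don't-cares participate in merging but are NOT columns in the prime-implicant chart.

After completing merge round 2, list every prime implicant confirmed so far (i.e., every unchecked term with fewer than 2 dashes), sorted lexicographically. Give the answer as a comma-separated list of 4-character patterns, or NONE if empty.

size-2^0 implicants → 0001(✓)  0100(✓)  0110(✓)  1000(✓)  1001(✓)  1010(✓)  1011(✓)  1101(✓)
size-2^1 implicants → -001  01-0  1-01  10-0(✓)  10-1(✓)  100-(✓)  101-(✓)
size-2^2 implicants → 10--
Unchecked terms (primes): -001, 01-0, 1-01, 10--

-001, 01-0, 1-01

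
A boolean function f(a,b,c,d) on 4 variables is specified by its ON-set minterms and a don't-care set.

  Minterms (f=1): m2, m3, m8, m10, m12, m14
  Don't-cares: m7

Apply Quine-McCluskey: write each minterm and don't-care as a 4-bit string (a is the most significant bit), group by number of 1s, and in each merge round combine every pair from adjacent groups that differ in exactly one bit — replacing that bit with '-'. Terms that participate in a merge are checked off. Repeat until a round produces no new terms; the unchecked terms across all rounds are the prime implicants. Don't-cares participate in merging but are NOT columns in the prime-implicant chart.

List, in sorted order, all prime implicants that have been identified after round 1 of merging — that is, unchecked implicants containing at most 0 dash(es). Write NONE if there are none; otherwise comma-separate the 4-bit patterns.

size-2^0 implicants → 0010(✓)  0011(✓)  0111(✓)  1000(✓)  1010(✓)  1100(✓)  1110(✓)
size-2^1 implicants → -010  0-11  001-  1-00(✓)  1-10(✓)  10-0(✓)  11-0(✓)
size-2^2 implicants → 1--0
Unchecked terms (primes): -010, 0-11, 001-, 1--0

NONE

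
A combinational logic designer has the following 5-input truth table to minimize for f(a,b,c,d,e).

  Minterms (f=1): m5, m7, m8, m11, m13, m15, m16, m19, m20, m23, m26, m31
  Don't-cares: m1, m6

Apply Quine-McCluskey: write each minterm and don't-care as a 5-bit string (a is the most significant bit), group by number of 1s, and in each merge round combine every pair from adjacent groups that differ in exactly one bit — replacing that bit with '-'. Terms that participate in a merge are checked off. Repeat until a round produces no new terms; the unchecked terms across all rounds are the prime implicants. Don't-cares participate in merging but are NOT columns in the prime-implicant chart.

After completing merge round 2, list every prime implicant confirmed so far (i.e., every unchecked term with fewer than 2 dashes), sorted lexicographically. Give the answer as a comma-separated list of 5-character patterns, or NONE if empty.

[col 0] 00001*, 00101*, 00110*, 00111*, 01000, 01011*, 01101*, 01111*, 10000*, 10011*, 10100*, 10111*, 11010, 11111*
[col 1] -0111*, -1111*, 0-101*, 0-111*, 00-01, 001-1*, 0011-, 01-11, 011-1*, 1-111*, 10-00, 10-11
[col 2] --111, 0-1-1
Prime implicants: --111, 0-1-1, 00-01, 0011-, 01-11, 01000, 10-00, 10-11, 11010

00-01, 0011-, 01-11, 01000, 10-00, 10-11, 11010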